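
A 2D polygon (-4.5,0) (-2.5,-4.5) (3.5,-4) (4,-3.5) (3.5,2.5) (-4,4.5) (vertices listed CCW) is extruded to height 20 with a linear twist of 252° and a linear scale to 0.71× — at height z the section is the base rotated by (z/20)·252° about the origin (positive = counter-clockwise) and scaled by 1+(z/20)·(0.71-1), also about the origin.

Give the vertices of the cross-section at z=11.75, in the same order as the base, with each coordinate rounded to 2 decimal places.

t = z/height = 11.75/20 = 0.5875
s = 1 + (scale-1)·z/height = 1 + (0.71-1)·11.75/20 = 0.829625
θ = twist·z/height = 252°·11.75/20 = 148.0500° = 2.583960 rad
cos θ = -0.848510, sin θ = 0.529179 (intermediates below are computed at full precision and shown rounded to 5 d.p.)
v1: (-4.5,0) → rotate → (3.81830,-2.38131) → ×s → (3.16775,-1.97559) → (3.17,-1.98)
v2: (-2.5,-4.5) → rotate → (4.50258,2.49535) → ×s → (3.73545,2.07020) → (3.74,2.07)
v3: (3.5,-4) → rotate → (-0.85307,5.24617) → ×s → (-0.70773,4.35235) → (-0.71,4.35)
v4: (4,-3.5) → rotate → (-1.54191,5.08650) → ×s → (-1.27921,4.21989) → (-1.28,4.22)
v5: (3.5,2.5) → rotate → (-4.29273,-0.26915) → ×s → (-3.56136,-0.22329) → (-3.56,-0.22)
v6: (-4,4.5) → rotate → (1.01274,-5.93501) → ×s → (0.84019,-4.92383) → (0.84,-4.92)

Cross-section at z=11.75: (3.17,-1.98) (3.74,2.07) (-0.71,4.35) (-1.28,4.22) (-3.56,-0.22) (0.84,-4.92)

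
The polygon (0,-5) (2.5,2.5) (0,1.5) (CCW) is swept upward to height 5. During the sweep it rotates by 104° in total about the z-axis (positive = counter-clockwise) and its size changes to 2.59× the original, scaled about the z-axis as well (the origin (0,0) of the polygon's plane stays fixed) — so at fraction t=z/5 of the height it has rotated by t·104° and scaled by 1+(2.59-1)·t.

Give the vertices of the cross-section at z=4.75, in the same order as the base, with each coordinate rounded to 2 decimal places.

t = z/height = 4.75/5 = 0.95
s = 1 + (scale-1)·z/height = 1 + (2.59-1)·4.75/5 = 2.510500
θ = twist·z/height = 104°·4.75/5 = 98.8000° = 1.724385 rad
cos θ = -0.152986, sin θ = 0.988228 (intermediates below are computed at full precision and shown rounded to 5 d.p.)
v1: (0,-5) → rotate → (4.94114,0.76493) → ×s → (12.40474,1.92035) → (12.40,1.92)
v2: (2.5,2.5) → rotate → (-2.85304,2.08811) → ×s → (-7.16255,5.24219) → (-7.16,5.24)
v3: (0,1.5) → rotate → (-1.48234,-0.22948) → ×s → (-3.72142,-0.57611) → (-3.72,-0.58)

Cross-section at z=4.75: (12.40,1.92) (-7.16,5.24) (-3.72,-0.58)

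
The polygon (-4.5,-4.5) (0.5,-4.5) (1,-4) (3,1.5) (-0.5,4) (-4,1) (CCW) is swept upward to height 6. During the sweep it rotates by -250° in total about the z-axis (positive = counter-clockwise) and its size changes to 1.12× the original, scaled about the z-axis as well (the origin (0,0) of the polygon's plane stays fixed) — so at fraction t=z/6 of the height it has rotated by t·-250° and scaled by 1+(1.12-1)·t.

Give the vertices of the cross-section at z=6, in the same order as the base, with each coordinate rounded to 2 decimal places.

Cross-section at z=6: (6.46,-3.01) (4.54,2.25) (3.83,2.58) (-2.73,2.58) (-4.02,-2.06) (0.48,-4.59)

t = z/height = 6/6 = 1
s = 1 + (scale-1)·z/height = 1 + (1.12-1)·6/6 = 1.120000
θ = twist·z/height = -250°·6/6 = -250.0000° = -4.363323 rad
cos θ = -0.342020, sin θ = 0.939693 (intermediates below are computed at full precision and shown rounded to 5 d.p.)
v1: (-4.5,-4.5) → rotate → (5.76771,-2.68953) → ×s → (6.45983,-3.01227) → (6.46,-3.01)
v2: (0.5,-4.5) → rotate → (4.05761,2.00894) → ×s → (4.54452,2.25001) → (4.54,2.25)
v3: (1,-4) → rotate → (3.41675,2.30777) → ×s → (3.82676,2.58471) → (3.83,2.58)
v4: (3,1.5) → rotate → (-2.43560,2.30605) → ×s → (-2.72787,2.58277) → (-2.73,2.58)
v5: (-0.5,4) → rotate → (-3.58776,-1.83793) → ×s → (-4.01829,-2.05848) → (-4.02,-2.06)
v6: (-4,1) → rotate → (0.42839,-4.10079) → ×s → (0.47979,-4.59289) → (0.48,-4.59)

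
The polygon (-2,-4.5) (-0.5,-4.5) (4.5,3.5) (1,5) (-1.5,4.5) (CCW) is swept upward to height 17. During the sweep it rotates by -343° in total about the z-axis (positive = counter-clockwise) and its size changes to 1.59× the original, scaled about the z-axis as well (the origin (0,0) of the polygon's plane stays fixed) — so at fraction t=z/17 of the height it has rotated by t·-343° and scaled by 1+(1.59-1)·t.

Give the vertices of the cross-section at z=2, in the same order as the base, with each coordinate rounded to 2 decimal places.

Cross-section at z=2: (-4.75,-2.28) (-3.52,-3.32) (6.09,-0.26) (4.28,3.38) (1.89,4.71)

t = z/height = 2/17 = 0.117647
s = 1 + (scale-1)·z/height = 1 + (1.59-1)·2/17 = 1.069412
θ = twist·z/height = -343°·2/17 = -40.3529° = -0.704292 rad
cos θ = 0.762070, sin θ = -0.647494 (intermediates below are computed at full precision and shown rounded to 5 d.p.)
v1: (-2,-4.5) → rotate → (-4.43786,-2.13433) → ×s → (-4.74590,-2.28248) → (-4.75,-2.28)
v2: (-0.5,-4.5) → rotate → (-3.29476,-3.10557) → ×s → (-3.52345,-3.32113) → (-3.52,-3.32)
v3: (4.5,3.5) → rotate → (5.69555,-0.24648) → ×s → (6.09088,-0.26359) → (6.09,-0.26)
v4: (1,5) → rotate → (3.99954,3.16286) → ×s → (4.27716,3.38240) → (4.28,3.38)
v5: (-1.5,4.5) → rotate → (1.77062,4.40056) → ×s → (1.89352,4.70601) → (1.89,4.71)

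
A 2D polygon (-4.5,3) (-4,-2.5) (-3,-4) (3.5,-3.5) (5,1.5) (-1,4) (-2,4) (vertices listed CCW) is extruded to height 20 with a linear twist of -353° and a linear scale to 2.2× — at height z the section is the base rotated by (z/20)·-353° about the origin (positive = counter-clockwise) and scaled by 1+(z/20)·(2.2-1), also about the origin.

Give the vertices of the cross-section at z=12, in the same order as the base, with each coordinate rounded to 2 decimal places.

Cross-section at z=12: (3.86,-8.46) (8.11,0.03) (8.01,3.13) (-1.94,8.29) (-8.67,2.34) (-2.16,-6.75) (-0.70,-7.66)

t = z/height = 12/20 = 0.6
s = 1 + (scale-1)·z/height = 1 + (2.2-1)·12/20 = 1.720000
θ = twist·z/height = -353°·12/20 = -211.8000° = -3.696607 rad
cos θ = -0.849893, sin θ = 0.526956 (intermediates below are computed at full precision and shown rounded to 5 d.p.)
v1: (-4.5,3) → rotate → (2.24365,-4.92098) → ×s → (3.85908,-8.46408) → (3.86,-8.46)
v2: (-4,-2.5) → rotate → (4.71696,0.01691) → ×s → (8.11317,0.02908) → (8.11,0.03)
v3: (-3,-4) → rotate → (4.65750,1.81870) → ×s → (8.01090,3.12817) → (8.01,3.13)
v4: (3.5,-3.5) → rotate → (-1.13028,4.81897) → ×s → (-1.94408,8.28863) → (-1.94,8.29)
v5: (5,1.5) → rotate → (-5.03990,1.35994) → ×s → (-8.66862,2.33910) → (-8.67,2.34)
v6: (-1,4) → rotate → (-1.25793,-3.92653) → ×s → (-2.16364,-6.75363) → (-2.16,-6.75)
v7: (-2,4) → rotate → (-0.40804,-4.45348) → ×s → (-0.70183,-7.65999) → (-0.70,-7.66)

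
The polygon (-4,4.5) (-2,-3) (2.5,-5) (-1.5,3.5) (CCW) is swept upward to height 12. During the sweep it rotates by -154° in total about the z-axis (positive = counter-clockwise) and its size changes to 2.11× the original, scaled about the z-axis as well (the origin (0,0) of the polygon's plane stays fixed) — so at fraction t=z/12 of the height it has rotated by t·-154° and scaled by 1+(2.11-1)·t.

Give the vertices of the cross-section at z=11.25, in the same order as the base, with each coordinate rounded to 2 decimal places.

Cross-section at z=11.25: (11.98,-2.71) (-0.25,7.35) (-10.09,5.32) (6.65,-4.02)

t = z/height = 11.25/12 = 0.9375
s = 1 + (scale-1)·z/height = 1 + (2.11-1)·11.25/12 = 2.040625
θ = twist·z/height = -154°·11.25/12 = -144.3750° = -2.519819 rad
cos θ = -0.812847, sin θ = -0.582478 (intermediates below are computed at full precision and shown rounded to 5 d.p.)
v1: (-4,4.5) → rotate → (5.87254,-1.32790) → ×s → (11.98364,-2.70974) → (11.98,-2.71)
v2: (-2,-3) → rotate → (-0.12174,3.60350) → ×s → (-0.24843,7.35338) → (-0.25,7.35)
v3: (2.5,-5) → rotate → (-4.94451,2.60804) → ×s → (-10.08988,5.32203) → (-10.09,5.32)
v4: (-1.5,3.5) → rotate → (3.25794,-1.97125) → ×s → (6.64824,-4.02258) → (6.65,-4.02)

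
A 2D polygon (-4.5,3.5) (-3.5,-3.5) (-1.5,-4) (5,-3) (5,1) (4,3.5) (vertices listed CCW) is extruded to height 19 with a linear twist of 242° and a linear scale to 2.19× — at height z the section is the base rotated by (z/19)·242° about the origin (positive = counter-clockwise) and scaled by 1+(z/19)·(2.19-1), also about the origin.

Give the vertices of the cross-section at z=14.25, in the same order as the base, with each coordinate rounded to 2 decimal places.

t = z/height = 14.25/19 = 0.75
s = 1 + (scale-1)·z/height = 1 + (2.19-1)·14.25/19 = 1.892500
θ = twist·z/height = 242°·14.25/19 = 181.5000° = 3.167773 rad
cos θ = -0.999657, sin θ = -0.026177 (intermediates below are computed at full precision and shown rounded to 5 d.p.)
v1: (-4.5,3.5) → rotate → (4.59008,-3.38100) → ×s → (8.68672,-6.39855) → (8.69,-6.40)
v2: (-3.5,-3.5) → rotate → (3.40718,3.59042) → ×s → (6.44809,6.79487) → (6.45,6.79)
v3: (-1.5,-4) → rotate → (1.39478,4.03789) → ×s → (2.63962,7.64172) → (2.64,7.64)
v4: (5,-3) → rotate → (-5.07682,2.86809) → ×s → (-9.60788,5.42786) → (-9.61,5.43)
v5: (5,1) → rotate → (-4.97211,-1.13054) → ×s → (-9.40972,-2.13955) → (-9.41,-2.14)
v6: (4,3.5) → rotate → (-3.90701,-3.60351) → ×s → (-7.39402,-6.81964) → (-7.39,-6.82)

Cross-section at z=14.25: (8.69,-6.40) (6.45,6.79) (2.64,7.64) (-9.61,5.43) (-9.41,-2.14) (-7.39,-6.82)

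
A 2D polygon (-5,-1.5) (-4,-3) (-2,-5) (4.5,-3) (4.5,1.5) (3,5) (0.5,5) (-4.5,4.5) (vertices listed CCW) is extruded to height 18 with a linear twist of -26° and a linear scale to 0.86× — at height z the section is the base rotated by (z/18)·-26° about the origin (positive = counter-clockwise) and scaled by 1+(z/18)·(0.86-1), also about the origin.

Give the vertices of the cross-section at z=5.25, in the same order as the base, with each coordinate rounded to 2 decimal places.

t = z/height = 5.25/18 = 0.291667
s = 1 + (scale-1)·z/height = 1 + (0.86-1)·5.25/18 = 0.959167
θ = twist·z/height = -26°·5.25/18 = -7.5833° = -0.132354 rad
cos θ = 0.991254, sin θ = -0.131968 (intermediates below are computed at full precision and shown rounded to 5 d.p.)
v1: (-5,-1.5) → rotate → (-5.15422,-0.82704) → ×s → (-4.94376,-0.79327) → (-4.94,-0.79)
v2: (-4,-3) → rotate → (-4.36092,-2.44589) → ×s → (-4.18285,-2.34602) → (-4.18,-2.35)
v3: (-2,-5) → rotate → (-2.64235,-4.69233) → ×s → (-2.53445,-4.50073) → (-2.53,-4.50)
v4: (4.5,-3) → rotate → (4.06474,-3.56762) → ×s → (3.89876,-3.42194) → (3.90,-3.42)
v5: (4.5,1.5) → rotate → (4.65859,0.89302) → ×s → (4.46837,0.85656) → (4.47,0.86)
v6: (3,5) → rotate → (3.63360,4.56037) → ×s → (3.48523,4.37415) → (3.49,4.37)
v7: (0.5,5) → rotate → (1.15547,4.89029) → ×s → (1.10829,4.69060) → (1.11,4.69)
v8: (-4.5,4.5) → rotate → (-3.86679,5.05450) → ×s → (-3.70889,4.84811) → (-3.71,4.85)

Cross-section at z=5.25: (-4.94,-0.79) (-4.18,-2.35) (-2.53,-4.50) (3.90,-3.42) (4.47,0.86) (3.49,4.37) (1.11,4.69) (-3.71,4.85)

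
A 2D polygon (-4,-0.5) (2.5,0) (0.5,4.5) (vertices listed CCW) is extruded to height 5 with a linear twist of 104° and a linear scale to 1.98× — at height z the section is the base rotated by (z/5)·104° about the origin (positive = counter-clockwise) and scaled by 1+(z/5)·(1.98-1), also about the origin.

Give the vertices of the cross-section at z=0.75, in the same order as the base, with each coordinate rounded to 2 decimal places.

Cross-section at z=0.75: (-4.26,-1.79) (2.76,0.77) (-0.84,5.13)

t = z/height = 0.75/5 = 0.15
s = 1 + (scale-1)·z/height = 1 + (1.98-1)·0.75/5 = 1.147000
θ = twist·z/height = 104°·0.75/5 = 15.6000° = 0.272271 rad
cos θ = 0.963163, sin θ = 0.268920 (intermediates below are computed at full precision and shown rounded to 5 d.p.)
v1: (-4,-0.5) → rotate → (-3.71819,-1.55726) → ×s → (-4.26476,-1.78618) → (-4.26,-1.79)
v2: (2.5,0) → rotate → (2.40791,0.67230) → ×s → (2.76187,0.77113) → (2.76,0.77)
v3: (0.5,4.5) → rotate → (-0.72856,4.46869) → ×s → (-0.83566,5.12559) → (-0.84,5.13)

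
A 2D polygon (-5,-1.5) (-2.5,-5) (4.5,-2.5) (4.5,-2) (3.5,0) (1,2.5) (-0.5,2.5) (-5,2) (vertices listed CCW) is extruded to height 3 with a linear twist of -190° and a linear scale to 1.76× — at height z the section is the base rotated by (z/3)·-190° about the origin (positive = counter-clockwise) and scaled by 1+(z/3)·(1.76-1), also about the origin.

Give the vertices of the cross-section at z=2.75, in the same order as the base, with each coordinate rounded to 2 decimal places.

Cross-section at z=2.75: (8.18,3.39) (3.36,8.87) (-8.03,3.44) (-7.94,2.60) (-5.91,-0.60) (-1.26,-4.39) (1.28,-4.13) (8.78,-2.51)

t = z/height = 2.75/3 = 0.916667
s = 1 + (scale-1)·z/height = 1 + (1.76-1)·2.75/3 = 1.696667
θ = twist·z/height = -190°·2.75/3 = -174.1667° = -3.039782 rad
cos θ = -0.994822, sin θ = -0.101635 (intermediates below are computed at full precision and shown rounded to 5 d.p.)
v1: (-5,-1.5) → rotate → (4.82166,2.00041) → ×s → (8.18074,3.39403) → (8.18,3.39)
v2: (-2.5,-5) → rotate → (1.97888,5.22820) → ×s → (3.35750,8.87051) → (3.36,8.87)
v3: (4.5,-2.5) → rotate → (-4.73079,2.02970) → ×s → (-8.02657,3.44372) → (-8.03,3.44)
v4: (4.5,-2) → rotate → (-4.67997,1.53229) → ×s → (-7.94035,2.59978) → (-7.94,2.60)
v5: (3.5,0) → rotate → (-3.48188,-0.35572) → ×s → (-5.90758,-0.60354) → (-5.91,-0.60)
v6: (1,2.5) → rotate → (-0.74073,-2.58869) → ×s → (-1.25678,-4.39214) → (-1.26,-4.39)
v7: (-0.5,2.5) → rotate → (0.75150,-2.43624) → ×s → (1.27504,-4.13348) → (1.28,-4.13)
v8: (-5,2) → rotate → (5.17738,-1.48147) → ×s → (8.78429,-2.51356) → (8.78,-2.51)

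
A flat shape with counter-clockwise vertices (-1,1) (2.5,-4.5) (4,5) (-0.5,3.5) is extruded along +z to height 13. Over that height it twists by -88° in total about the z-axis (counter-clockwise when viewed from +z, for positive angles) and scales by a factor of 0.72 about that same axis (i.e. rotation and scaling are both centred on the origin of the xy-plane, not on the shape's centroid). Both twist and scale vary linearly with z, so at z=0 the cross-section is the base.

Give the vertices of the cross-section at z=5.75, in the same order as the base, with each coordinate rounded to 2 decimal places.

Cross-section at z=5.75: (-0.13,1.23) (-0.77,-4.44) (5.48,1.21) (1.59,2.66)

t = z/height = 5.75/13 = 0.442308
s = 1 + (scale-1)·z/height = 1 + (0.72-1)·5.75/13 = 0.876154
θ = twist·z/height = -88°·5.75/13 = -38.9231° = -0.679336 rad
cos θ = 0.777990, sin θ = -0.628276 (intermediates below are computed at full precision and shown rounded to 5 d.p.)
v1: (-1,1) → rotate → (-0.14971,1.40627) → ×s → (-0.13117,1.23211) → (-0.13,1.23)
v2: (2.5,-4.5) → rotate → (-0.88227,-5.07165) → ×s → (-0.77300,-4.44354) → (-0.77,-4.44)
v3: (4,5) → rotate → (6.25334,1.37684) → ×s → (5.47889,1.20633) → (5.48,1.21)
v4: (-0.5,3.5) → rotate → (1.80997,3.03710) → ×s → (1.58581,2.66097) → (1.59,2.66)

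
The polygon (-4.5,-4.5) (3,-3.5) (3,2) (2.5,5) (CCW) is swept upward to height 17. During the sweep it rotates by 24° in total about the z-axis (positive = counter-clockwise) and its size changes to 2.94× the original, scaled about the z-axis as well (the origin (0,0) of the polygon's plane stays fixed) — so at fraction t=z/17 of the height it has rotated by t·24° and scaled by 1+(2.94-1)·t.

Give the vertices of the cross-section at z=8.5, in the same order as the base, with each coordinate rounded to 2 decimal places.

t = z/height = 8.5/17 = 0.5
s = 1 + (scale-1)·z/height = 1 + (2.94-1)·8.5/17 = 1.970000
θ = twist·z/height = 24°·8.5/17 = 12.0000° = 0.209440 rad
cos θ = 0.978148, sin θ = 0.207912 (intermediates below are computed at full precision and shown rounded to 5 d.p.)
v1: (-4.5,-4.5) → rotate → (-3.46606,-5.33727) → ×s → (-6.82814,-10.51442) → (-6.83,-10.51)
v2: (3,-3.5) → rotate → (3.66213,-2.79978) → ×s → (7.21440,-5.51557) → (7.21,-5.52)
v3: (3,2) → rotate → (2.51862,2.58003) → ×s → (4.96168,5.08266) → (4.96,5.08)
v4: (2.5,5) → rotate → (1.40581,5.41052) → ×s → (2.76945,10.65872) → (2.77,10.66)

Cross-section at z=8.5: (-6.83,-10.51) (7.21,-5.52) (4.96,5.08) (2.77,10.66)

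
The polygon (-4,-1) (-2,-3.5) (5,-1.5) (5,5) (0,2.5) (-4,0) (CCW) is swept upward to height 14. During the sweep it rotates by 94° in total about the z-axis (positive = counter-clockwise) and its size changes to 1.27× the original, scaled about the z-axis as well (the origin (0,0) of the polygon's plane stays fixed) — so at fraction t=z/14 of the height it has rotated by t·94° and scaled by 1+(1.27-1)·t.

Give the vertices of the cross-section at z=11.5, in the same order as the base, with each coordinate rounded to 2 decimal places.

Cross-section at z=11.5: (0.11,-5.04) (3.63,-3.33) (3.14,5.55) (-4.61,7.31) (-2.98,0.68) (-1.08,-4.77)

t = z/height = 11.5/14 = 0.821429
s = 1 + (scale-1)·z/height = 1 + (1.27-1)·11.5/14 = 1.221786
θ = twist·z/height = 94°·11.5/14 = 77.2143° = 1.347644 rad
cos θ = 0.221305, sin θ = 0.975205 (intermediates below are computed at full precision and shown rounded to 5 d.p.)
v1: (-4,-1) → rotate → (0.08998,-4.12212) → ×s → (0.10994,-5.03635) → (0.11,-5.04)
v2: (-2,-3.5) → rotate → (2.97061,-2.72498) → ×s → (3.62944,-3.32934) → (3.63,-3.33)
v3: (5,-1.5) → rotate → (2.56933,4.54406) → ×s → (3.13918,5.55187) → (3.14,5.55)
v4: (5,5) → rotate → (-3.76950,5.98255) → ×s → (-4.60552,7.30939) → (-4.61,7.31)
v5: (0,2.5) → rotate → (-2.43801,0.55326) → ×s → (-2.97873,0.67597) → (-2.98,0.68)
v6: (-4,0) → rotate → (-0.88522,-3.90082) → ×s → (-1.08155,-4.76596) → (-1.08,-4.77)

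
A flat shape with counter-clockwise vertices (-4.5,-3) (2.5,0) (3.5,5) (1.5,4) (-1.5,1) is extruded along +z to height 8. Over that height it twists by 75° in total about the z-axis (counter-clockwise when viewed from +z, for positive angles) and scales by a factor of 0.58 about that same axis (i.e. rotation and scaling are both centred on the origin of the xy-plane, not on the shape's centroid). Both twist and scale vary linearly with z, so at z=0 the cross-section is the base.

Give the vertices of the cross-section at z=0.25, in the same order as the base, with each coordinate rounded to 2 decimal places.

t = z/height = 0.25/8 = 0.03125
s = 1 + (scale-1)·z/height = 1 + (0.58-1)·0.25/8 = 0.986875
θ = twist·z/height = 75°·0.25/8 = 2.3438° = 0.040906 rad
cos θ = 0.999163, sin θ = 0.040895 (intermediates below are computed at full precision and shown rounded to 5 d.p.)
v1: (-4.5,-3) → rotate → (-4.37355,-3.18152) → ×s → (-4.31615,-3.13976) → (-4.32,-3.14)
v2: (2.5,0) → rotate → (2.49791,0.10224) → ×s → (2.46512,0.10090) → (2.47,0.10)
v3: (3.5,5) → rotate → (3.29260,5.13895) → ×s → (3.24938,5.07150) → (3.25,5.07)
v4: (1.5,4) → rotate → (1.33517,4.05800) → ×s → (1.31764,4.00473) → (1.32,4.00)
v5: (-1.5,1) → rotate → (-1.53964,0.93782) → ×s → (-1.51943,0.92551) → (-1.52,0.93)

Cross-section at z=0.25: (-4.32,-3.14) (2.47,0.10) (3.25,5.07) (1.32,4.00) (-1.52,0.93)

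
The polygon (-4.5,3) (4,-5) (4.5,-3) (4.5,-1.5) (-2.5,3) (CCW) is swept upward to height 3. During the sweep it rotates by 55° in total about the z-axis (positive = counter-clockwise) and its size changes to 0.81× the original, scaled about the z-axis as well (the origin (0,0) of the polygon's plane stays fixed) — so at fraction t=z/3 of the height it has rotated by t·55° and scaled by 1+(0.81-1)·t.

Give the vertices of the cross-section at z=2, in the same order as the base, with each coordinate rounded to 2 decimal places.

t = z/height = 2/3 = 0.666667
s = 1 + (scale-1)·z/height = 1 + (0.81-1)·2/3 = 0.873333
θ = twist·z/height = 55°·2/3 = 36.6667° = 0.639954 rad
cos θ = 0.802123, sin θ = 0.597159 (intermediates below are computed at full precision and shown rounded to 5 d.p.)
v1: (-4.5,3) → rotate → (-5.40103,-0.28084) → ×s → (-4.71690,-0.24527) → (-4.72,-0.25)
v2: (4,-5) → rotate → (6.19429,-1.62198) → ×s → (5.40968,-1.41653) → (5.41,-1.42)
v3: (4.5,-3) → rotate → (5.40103,0.28084) → ×s → (4.71690,0.24527) → (4.72,0.25)
v4: (4.5,-1.5) → rotate → (4.50529,1.48403) → ×s → (3.93462,1.29605) → (3.93,1.30)
v5: (-2.5,3) → rotate → (-3.79678,0.91347) → ×s → (-3.31586,0.79777) → (-3.32,0.80)

Cross-section at z=2: (-4.72,-0.25) (5.41,-1.42) (4.72,0.25) (3.93,1.30) (-3.32,0.80)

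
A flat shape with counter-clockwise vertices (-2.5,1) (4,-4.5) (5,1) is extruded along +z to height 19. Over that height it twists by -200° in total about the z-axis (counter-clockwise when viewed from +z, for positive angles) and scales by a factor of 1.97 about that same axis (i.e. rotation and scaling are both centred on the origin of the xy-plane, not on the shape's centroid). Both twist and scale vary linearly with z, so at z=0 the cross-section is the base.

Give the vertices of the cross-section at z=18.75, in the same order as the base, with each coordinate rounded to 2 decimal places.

t = z/height = 18.75/19 = 0.986842
s = 1 + (scale-1)·z/height = 1 + (1.97-1)·18.75/19 = 1.957237
θ = twist·z/height = -200°·18.75/19 = -197.3684° = -3.444729 rad
cos θ = -0.954405, sin θ = 0.298515 (intermediates below are computed at full precision and shown rounded to 5 d.p.)
v1: (-2.5,1) → rotate → (2.08750,-1.70069) → ×s → (4.08573,-3.32866) → (4.09,-3.33)
v2: (4,-4.5) → rotate → (-2.47430,5.48888) → ×s → (-4.84280,10.74304) → (-4.84,10.74)
v3: (5,1) → rotate → (-5.07054,0.53817) → ×s → (-9.92425,1.05332) → (-9.92,1.05)

Cross-section at z=18.75: (4.09,-3.33) (-4.84,10.74) (-9.92,1.05)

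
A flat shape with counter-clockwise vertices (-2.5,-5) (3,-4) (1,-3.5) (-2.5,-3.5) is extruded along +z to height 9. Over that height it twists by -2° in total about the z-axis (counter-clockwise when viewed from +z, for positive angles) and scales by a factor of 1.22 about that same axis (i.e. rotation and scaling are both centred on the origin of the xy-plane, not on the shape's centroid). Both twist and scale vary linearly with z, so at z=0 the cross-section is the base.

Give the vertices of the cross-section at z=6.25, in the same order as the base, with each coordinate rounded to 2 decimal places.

t = z/height = 6.25/9 = 0.694444
s = 1 + (scale-1)·z/height = 1 + (1.22-1)·6.25/9 = 1.152778
θ = twist·z/height = -2°·6.25/9 = -1.3889° = -0.024241 rad
cos θ = 0.999706, sin θ = -0.024238 (intermediates below are computed at full precision and shown rounded to 5 d.p.)
v1: (-2.5,-5) → rotate → (-2.62046,-4.93794) → ×s → (-3.02080,-5.69234) → (-3.02,-5.69)
v2: (3,-4) → rotate → (2.90217,-4.07154) → ×s → (3.34555,-4.69358) → (3.35,-4.69)
v3: (1,-3.5) → rotate → (0.91487,-3.52321) → ×s → (1.05464,-4.06148) → (1.05,-4.06)
v4: (-2.5,-3.5) → rotate → (-2.58410,-3.43838) → ×s → (-2.97889,-3.96368) → (-2.98,-3.96)

Cross-section at z=6.25: (-3.02,-5.69) (3.35,-4.69) (1.05,-4.06) (-2.98,-3.96)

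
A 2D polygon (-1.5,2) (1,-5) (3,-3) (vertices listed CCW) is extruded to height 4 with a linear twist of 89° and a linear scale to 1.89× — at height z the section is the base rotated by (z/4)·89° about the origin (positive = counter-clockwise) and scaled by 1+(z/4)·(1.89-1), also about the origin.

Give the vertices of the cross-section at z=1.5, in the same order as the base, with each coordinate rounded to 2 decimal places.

Cross-section at z=1.5: (-3.14,1.13) (4.78,-4.84) (5.54,-1.14)

t = z/height = 1.5/4 = 0.375
s = 1 + (scale-1)·z/height = 1 + (1.89-1)·1.5/4 = 1.333750
θ = twist·z/height = 89°·1.5/4 = 33.3750° = 0.582504 rad
cos θ = 0.835088, sin θ = 0.550116 (intermediates below are computed at full precision and shown rounded to 5 d.p.)
v1: (-1.5,2) → rotate → (-2.35286,0.84500) → ×s → (-3.13813,1.12702) → (-3.14,1.13)
v2: (1,-5) → rotate → (3.58567,-3.62532) → ×s → (4.78239,-4.83528) → (4.78,-4.84)
v3: (3,-3) → rotate → (4.15561,-0.85491) → ×s → (5.54255,-1.14024) → (5.54,-1.14)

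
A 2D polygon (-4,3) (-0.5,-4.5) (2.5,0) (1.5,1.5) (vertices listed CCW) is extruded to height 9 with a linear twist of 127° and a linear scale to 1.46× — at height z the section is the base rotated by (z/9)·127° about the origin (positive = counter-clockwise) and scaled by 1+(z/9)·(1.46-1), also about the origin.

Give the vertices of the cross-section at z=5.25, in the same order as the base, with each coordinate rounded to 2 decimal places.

Cross-section at z=5.25: (-5.05,-3.84) (5.31,-2.18) (0.87,3.05) (-1.31,2.35)

t = z/height = 5.25/9 = 0.583333
s = 1 + (scale-1)·z/height = 1 + (1.46-1)·5.25/9 = 1.268333
θ = twist·z/height = 127°·5.25/9 = 74.0833° = 1.292998 rad
cos θ = 0.274239, sin θ = 0.961662 (intermediates below are computed at full precision and shown rounded to 5 d.p.)
v1: (-4,3) → rotate → (-3.98194,-3.02393) → ×s → (-5.05043,-3.83535) → (-5.05,-3.84)
v2: (-0.5,-4.5) → rotate → (4.19036,-1.71491) → ×s → (5.31477,-2.17507) → (5.31,-2.18)
v3: (2.5,0) → rotate → (0.68560,2.40415) → ×s → (0.86957,3.04927) → (0.87,3.05)
v4: (1.5,1.5) → rotate → (-1.03113,1.85385) → ×s → (-1.30782,2.35130) → (-1.31,2.35)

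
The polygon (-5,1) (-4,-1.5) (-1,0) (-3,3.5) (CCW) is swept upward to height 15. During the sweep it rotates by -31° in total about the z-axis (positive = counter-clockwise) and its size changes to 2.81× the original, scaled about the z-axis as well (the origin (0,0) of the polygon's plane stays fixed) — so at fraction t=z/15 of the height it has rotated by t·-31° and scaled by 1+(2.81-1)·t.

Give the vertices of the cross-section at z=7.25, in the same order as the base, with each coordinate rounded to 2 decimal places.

t = z/height = 7.25/15 = 0.483333
s = 1 + (scale-1)·z/height = 1 + (2.81-1)·7.25/15 = 1.874833
θ = twist·z/height = -31°·7.25/15 = -14.9833° = -0.261508 rad
cos θ = 0.966001, sin θ = -0.258538 (intermediates below are computed at full precision and shown rounded to 5 d.p.)
v1: (-5,1) → rotate → (-4.57147,2.25869) → ×s → (-8.57074,4.23467) → (-8.57,4.23)
v2: (-4,-1.5) → rotate → (-4.25181,-0.41485) → ×s → (-7.97144,-0.77777) → (-7.97,-0.78)
v3: (-1,0) → rotate → (-0.96600,0.25854) → ×s → (-1.81109,0.48472) → (-1.81,0.48)
v4: (-3,3.5) → rotate → (-1.99312,4.15662) → ×s → (-3.73677,7.79297) → (-3.74,7.79)

Cross-section at z=7.25: (-8.57,4.23) (-7.97,-0.78) (-1.81,0.48) (-3.74,7.79)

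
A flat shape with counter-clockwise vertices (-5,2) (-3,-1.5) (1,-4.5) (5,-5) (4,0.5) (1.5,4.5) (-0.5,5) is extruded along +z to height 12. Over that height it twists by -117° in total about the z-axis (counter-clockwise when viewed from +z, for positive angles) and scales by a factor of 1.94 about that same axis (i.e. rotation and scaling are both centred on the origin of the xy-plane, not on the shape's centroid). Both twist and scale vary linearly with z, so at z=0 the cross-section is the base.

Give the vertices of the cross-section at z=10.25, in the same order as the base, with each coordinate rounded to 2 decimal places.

Cross-section at z=10.25: (5.11,8.26) (-1.73,5.79) (-8.30,-0.38) (-10.44,-7.32) (-0.36,-7.26) (7.52,-4.06) (9.03,-0.67)

t = z/height = 10.25/12 = 0.854167
s = 1 + (scale-1)·z/height = 1 + (1.94-1)·10.25/12 = 1.802917
θ = twist·z/height = -117°·10.25/12 = -99.9375° = -1.744238 rad
cos θ = -0.172574, sin θ = -0.984997 (intermediates below are computed at full precision and shown rounded to 5 d.p.)
v1: (-5,2) → rotate → (2.83286,4.57984) → ×s → (5.10741,8.25706) → (5.11,8.26)
v2: (-3,-1.5) → rotate → (-0.95977,3.21385) → ×s → (-1.73039,5.79430) → (-1.73,5.79)
v3: (1,-4.5) → rotate → (-4.60506,-0.20841) → ×s → (-8.30254,-0.37575) → (-8.30,-0.38)
v4: (5,-5) → rotate → (-5.78785,-4.06211) → ×s → (-10.43501,-7.32365) → (-10.44,-7.32)
v5: (4,0.5) → rotate → (-0.19780,-4.02627) → ×s → (-0.35661,-7.25904) → (-0.36,-7.26)
v6: (1.5,4.5) → rotate → (4.17362,-2.25408) → ×s → (7.52470,-4.06391) → (7.52,-4.06)
v7: (-0.5,5) → rotate → (5.01127,-0.37037) → ×s → (9.03490,-0.66775) → (9.03,-0.67)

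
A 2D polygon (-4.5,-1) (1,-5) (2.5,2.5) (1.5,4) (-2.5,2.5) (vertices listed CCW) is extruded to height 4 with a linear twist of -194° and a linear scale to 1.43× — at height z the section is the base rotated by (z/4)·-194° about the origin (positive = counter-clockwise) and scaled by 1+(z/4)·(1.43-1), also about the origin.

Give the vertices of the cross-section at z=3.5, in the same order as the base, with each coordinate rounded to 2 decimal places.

t = z/height = 3.5/4 = 0.875
s = 1 + (scale-1)·z/height = 1 + (1.43-1)·3.5/4 = 1.376250
θ = twist·z/height = -194°·3.5/4 = -169.7500° = -2.962696 rad
cos θ = -0.984041, sin θ = -0.177944 (intermediates below are computed at full precision and shown rounded to 5 d.p.)
v1: (-4.5,-1) → rotate → (4.25024,1.78479) → ×s → (5.84939,2.45631) → (5.85,2.46)
v2: (1,-5) → rotate → (-1.87376,4.74226) → ×s → (-2.57876,6.52654) → (-2.58,6.53)
v3: (2.5,2.5) → rotate → (-2.01524,-2.90496) → ×s → (-2.77348,-3.99795) → (-2.77,-4.00)
v4: (1.5,4) → rotate → (-0.76429,-4.20308) → ×s → (-1.05185,-5.78449) → (-1.05,-5.78)
v5: (-2.5,2.5) → rotate → (2.90496,-2.01524) → ×s → (3.99795,-2.77348) → (4.00,-2.77)

Cross-section at z=3.5: (5.85,2.46) (-2.58,6.53) (-2.77,-4.00) (-1.05,-5.78) (4.00,-2.77)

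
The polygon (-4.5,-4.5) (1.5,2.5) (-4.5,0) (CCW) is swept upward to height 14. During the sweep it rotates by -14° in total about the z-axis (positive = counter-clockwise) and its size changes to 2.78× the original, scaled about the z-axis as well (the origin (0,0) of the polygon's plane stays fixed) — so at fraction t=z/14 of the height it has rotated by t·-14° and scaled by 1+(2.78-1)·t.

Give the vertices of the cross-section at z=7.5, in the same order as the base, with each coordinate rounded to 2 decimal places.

Cross-section at z=7.5: (-9.86,-7.57) (3.54,4.46) (-8.72,1.15)

t = z/height = 7.5/14 = 0.535714
s = 1 + (scale-1)·z/height = 1 + (2.78-1)·7.5/14 = 1.953571
θ = twist·z/height = -14°·7.5/14 = -7.5000° = -0.130900 rad
cos θ = 0.991445, sin θ = -0.130526 (intermediates below are computed at full precision and shown rounded to 5 d.p.)
v1: (-4.5,-4.5) → rotate → (-5.04887,-3.87413) → ×s → (-9.86333,-7.56840) → (-9.86,-7.57)
v2: (1.5,2.5) → rotate → (1.81348,2.28282) → ×s → (3.54277,4.45966) → (3.54,4.46)
v3: (-4.5,0) → rotate → (-4.46150,0.58737) → ×s → (-8.71586,1.14747) → (-8.72,1.15)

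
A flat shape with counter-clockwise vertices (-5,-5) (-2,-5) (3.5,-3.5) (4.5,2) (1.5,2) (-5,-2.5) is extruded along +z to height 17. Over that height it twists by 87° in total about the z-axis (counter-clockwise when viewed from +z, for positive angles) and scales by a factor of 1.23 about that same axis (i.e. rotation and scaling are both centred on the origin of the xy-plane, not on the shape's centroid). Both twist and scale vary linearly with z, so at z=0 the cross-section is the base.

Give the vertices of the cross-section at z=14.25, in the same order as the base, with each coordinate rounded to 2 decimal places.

t = z/height = 14.25/17 = 0.838235
s = 1 + (scale-1)·z/height = 1 + (1.23-1)·14.25/17 = 1.192794
θ = twist·z/height = 87°·14.25/17 = 72.9265° = 1.272807 rad
cos θ = 0.293599, sin θ = 0.955929 (intermediates below are computed at full precision and shown rounded to 5 d.p.)
v1: (-5,-5) → rotate → (3.31165,-6.24764) → ×s → (3.95012,-7.45215) → (3.95,-7.45)
v2: (-2,-5) → rotate → (4.19245,-3.37985) → ×s → (5.00073,-4.03147) → (5.00,-4.03)
v3: (3.5,-3.5) → rotate → (4.37335,2.31816) → ×s → (5.21650,2.76508) → (5.22,2.77)
v4: (4.5,2) → rotate → (-0.59066,4.88888) → ×s → (-0.70454,5.83142) → (-0.70,5.83)
v5: (1.5,2) → rotate → (-1.47146,2.02109) → ×s → (-1.75515,2.41074) → (-1.76,2.41)
v6: (-5,-2.5) → rotate → (0.92183,-5.51364) → ×s → (1.09955,-6.57664) → (1.10,-6.58)

Cross-section at z=14.25: (3.95,-7.45) (5.00,-4.03) (5.22,2.77) (-0.70,5.83) (-1.76,2.41) (1.10,-6.58)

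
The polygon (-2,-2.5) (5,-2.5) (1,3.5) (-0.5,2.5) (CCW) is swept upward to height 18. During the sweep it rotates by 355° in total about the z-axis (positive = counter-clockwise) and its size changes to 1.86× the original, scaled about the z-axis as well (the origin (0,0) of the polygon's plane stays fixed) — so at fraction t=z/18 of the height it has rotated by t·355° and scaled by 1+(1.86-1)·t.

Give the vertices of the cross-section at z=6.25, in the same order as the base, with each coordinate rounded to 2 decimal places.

t = z/height = 6.25/18 = 0.347222
s = 1 + (scale-1)·z/height = 1 + (1.86-1)·6.25/18 = 1.298611
θ = twist·z/height = 355°·6.25/18 = 123.2639° = 2.151361 rad
cos θ = -0.548496, sin θ = 0.836153 (intermediates below are computed at full precision and shown rounded to 5 d.p.)
v1: (-2,-2.5) → rotate → (3.18737,-0.30107) → ×s → (4.13916,-0.39097) → (4.14,-0.39)
v2: (5,-2.5) → rotate → (-0.65210,5.55201) → ×s → (-0.84682,7.20990) → (-0.85,7.21)
v3: (1,3.5) → rotate → (-3.47503,-1.08358) → ×s → (-4.51272,-1.40715) → (-4.51,-1.41)
v4: (-0.5,2.5) → rotate → (-1.81614,-1.78932) → ×s → (-2.35845,-2.32363) → (-2.36,-2.32)

Cross-section at z=6.25: (4.14,-0.39) (-0.85,7.21) (-4.51,-1.41) (-2.36,-2.32)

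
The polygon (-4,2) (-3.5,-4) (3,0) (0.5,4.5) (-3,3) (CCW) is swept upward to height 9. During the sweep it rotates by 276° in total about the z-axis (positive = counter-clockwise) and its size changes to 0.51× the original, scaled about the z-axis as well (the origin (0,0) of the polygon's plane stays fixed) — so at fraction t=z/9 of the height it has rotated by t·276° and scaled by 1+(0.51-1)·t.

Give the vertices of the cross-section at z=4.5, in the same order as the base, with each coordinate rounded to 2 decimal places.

t = z/height = 4.5/9 = 0.5
s = 1 + (scale-1)·z/height = 1 + (0.51-1)·4.5/9 = 0.755000
θ = twist·z/height = 276°·4.5/9 = 138.0000° = 2.408554 rad
cos θ = -0.743145, sin θ = 0.669131 (intermediates below are computed at full precision and shown rounded to 5 d.p.)
v1: (-4,2) → rotate → (1.63432,-4.16281) → ×s → (1.23391,-3.14292) → (1.23,-3.14)
v2: (-3.5,-4) → rotate → (5.27753,0.63062) → ×s → (3.98453,0.47612) → (3.98,0.48)
v3: (3,0) → rotate → (-2.22943,2.00739) → ×s → (-1.68322,1.51558) → (-1.68,1.52)
v4: (0.5,4.5) → rotate → (-3.38266,-3.00959) → ×s → (-2.55391,-2.27224) → (-2.55,-2.27)
v5: (-3,3) → rotate → (0.22204,-4.23683) → ×s → (0.16764,-3.19880) → (0.17,-3.20)

Cross-section at z=4.5: (1.23,-3.14) (3.98,0.48) (-1.68,1.52) (-2.55,-2.27) (0.17,-3.20)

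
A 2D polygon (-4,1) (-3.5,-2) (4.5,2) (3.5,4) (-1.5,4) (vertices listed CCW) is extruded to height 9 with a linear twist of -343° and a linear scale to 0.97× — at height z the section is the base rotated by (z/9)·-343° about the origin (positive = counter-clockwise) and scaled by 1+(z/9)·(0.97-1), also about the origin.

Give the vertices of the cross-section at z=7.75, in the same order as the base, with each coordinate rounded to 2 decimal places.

Cross-section at z=7.75: (-2.55,-3.10) (0.30,-3.92) (0.12,4.80) (-2.06,4.75) (-4.15,0.35)

t = z/height = 7.75/9 = 0.861111
s = 1 + (scale-1)·z/height = 1 + (0.97-1)·7.75/9 = 0.974167
θ = twist·z/height = -343°·7.75/9 = -295.3611° = -5.155024 rad
cos θ = 0.428322, sin θ = 0.903626 (intermediates below are computed at full precision and shown rounded to 5 d.p.)
v1: (-4,1) → rotate → (-2.61691,-3.18618) → ×s → (-2.54931,-3.10387) → (-2.55,-3.10)
v2: (-3.5,-2) → rotate → (0.30813,-4.01934) → ×s → (0.30017,-3.91550) → (0.30,-3.92)
v3: (4.5,2) → rotate → (0.12020,4.92296) → ×s → (0.11709,4.79579) → (0.12,4.80)
v4: (3.5,4) → rotate → (-2.11538,4.87598) → ×s → (-2.06073,4.75002) → (-2.06,4.75)
v5: (-1.5,4) → rotate → (-4.25699,0.35785) → ×s → (-4.14702,0.34860) → (-4.15,0.35)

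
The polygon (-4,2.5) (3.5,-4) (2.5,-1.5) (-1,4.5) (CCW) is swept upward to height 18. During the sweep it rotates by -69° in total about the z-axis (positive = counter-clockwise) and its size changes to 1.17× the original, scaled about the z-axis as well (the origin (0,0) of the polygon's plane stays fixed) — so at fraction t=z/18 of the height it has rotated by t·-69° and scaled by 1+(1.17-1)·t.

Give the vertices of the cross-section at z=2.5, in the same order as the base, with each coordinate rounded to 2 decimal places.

Cross-section at z=2.5: (-3.61,3.20) (2.85,-4.63) (2.27,-1.94) (-0.24,4.71)

t = z/height = 2.5/18 = 0.138889
s = 1 + (scale-1)·z/height = 1 + (1.17-1)·2.5/18 = 1.023611
θ = twist·z/height = -69°·2.5/18 = -9.5833° = -0.167261 rad
cos θ = 0.986045, sin θ = -0.166482 (intermediates below are computed at full precision and shown rounded to 5 d.p.)
v1: (-4,2.5) → rotate → (-3.52797,3.13104) → ×s → (-3.61127,3.20497) → (-3.61,3.20)
v2: (3.5,-4) → rotate → (2.78523,-4.52686) → ×s → (2.85099,-4.63375) → (2.85,-4.63)
v3: (2.5,-1.5) → rotate → (2.21539,-1.89527) → ×s → (2.26770,-1.94002) → (2.27,-1.94)
v4: (-1,4.5) → rotate → (-0.23688,4.60368) → ×s → (-0.24247,4.71238) → (-0.24,4.71)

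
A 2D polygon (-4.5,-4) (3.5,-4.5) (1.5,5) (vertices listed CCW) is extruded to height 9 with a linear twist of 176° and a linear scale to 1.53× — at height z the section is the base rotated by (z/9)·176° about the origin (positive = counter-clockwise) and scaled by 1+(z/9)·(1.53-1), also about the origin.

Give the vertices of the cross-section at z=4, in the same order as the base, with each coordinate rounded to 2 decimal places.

Cross-section at z=4: (3.70,-6.45) (6.33,3.10) (-5.67,3.08)

t = z/height = 4/9 = 0.444444
s = 1 + (scale-1)·z/height = 1 + (1.53-1)·4/9 = 1.235556
θ = twist·z/height = 176°·4/9 = 78.2222° = 1.365235 rad
cos θ = 0.204116, sin θ = 0.978947 (intermediates below are computed at full precision and shown rounded to 5 d.p.)
v1: (-4.5,-4) → rotate → (2.99726,-5.22173) → ×s → (3.70328,-6.45173) → (3.70,-6.45)
v2: (3.5,-4.5) → rotate → (5.11967,2.50779) → ×s → (6.32563,3.09851) → (6.33,3.10)
v3: (1.5,5) → rotate → (-4.58856,2.48900) → ×s → (-5.66942,3.07530) → (-5.67,3.08)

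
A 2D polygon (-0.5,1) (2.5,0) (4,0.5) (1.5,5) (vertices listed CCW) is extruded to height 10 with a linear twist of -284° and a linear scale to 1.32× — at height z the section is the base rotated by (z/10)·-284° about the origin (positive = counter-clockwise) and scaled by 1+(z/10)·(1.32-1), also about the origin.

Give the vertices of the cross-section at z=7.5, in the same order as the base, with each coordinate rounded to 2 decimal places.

t = z/height = 7.5/10 = 0.75
s = 1 + (scale-1)·z/height = 1 + (1.32-1)·7.5/10 = 1.240000
θ = twist·z/height = -284°·7.5/10 = -213.0000° = -3.717551 rad
cos θ = -0.838671, sin θ = 0.544639 (intermediates below are computed at full precision and shown rounded to 5 d.p.)
v1: (-0.5,1) → rotate → (-0.12530,-1.11099) → ×s → (-0.15538,-1.37763) → (-0.16,-1.38)
v2: (2.5,0) → rotate → (-2.09668,1.36160) → ×s → (-2.59988,1.68838) → (-2.60,1.69)
v3: (4,0.5) → rotate → (-3.62700,1.75922) → ×s → (-4.49748,2.18143) → (-4.50,2.18)
v4: (1.5,5) → rotate → (-3.98120,-3.37639) → ×s → (-4.93669,-4.18673) → (-4.94,-4.19)

Cross-section at z=7.5: (-0.16,-1.38) (-2.60,1.69) (-4.50,2.18) (-4.94,-4.19)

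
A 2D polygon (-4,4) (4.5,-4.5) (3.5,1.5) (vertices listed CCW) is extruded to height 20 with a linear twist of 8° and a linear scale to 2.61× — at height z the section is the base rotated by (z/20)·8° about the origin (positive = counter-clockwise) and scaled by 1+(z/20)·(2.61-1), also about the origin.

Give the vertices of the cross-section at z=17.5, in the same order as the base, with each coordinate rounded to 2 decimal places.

Cross-section at z=17.5: (-10.74,8.39) (12.08,-9.44) (7.93,4.61)

t = z/height = 17.5/20 = 0.875
s = 1 + (scale-1)·z/height = 1 + (2.61-1)·17.5/20 = 2.408750
θ = twist·z/height = 8°·17.5/20 = 7.0000° = 0.122173 rad
cos θ = 0.992546, sin θ = 0.121869 (intermediates below are computed at full precision and shown rounded to 5 d.p.)
v1: (-4,4) → rotate → (-4.45766,3.48271) → ×s → (-10.73739,8.38897) → (-10.74,8.39)
v2: (4.5,-4.5) → rotate → (5.01487,-3.91805) → ×s → (12.07957,-9.43759) → (12.08,-9.44)
v3: (3.5,1.5) → rotate → (3.29111,1.91536) → ×s → (7.92746,4.61363) → (7.93,4.61)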